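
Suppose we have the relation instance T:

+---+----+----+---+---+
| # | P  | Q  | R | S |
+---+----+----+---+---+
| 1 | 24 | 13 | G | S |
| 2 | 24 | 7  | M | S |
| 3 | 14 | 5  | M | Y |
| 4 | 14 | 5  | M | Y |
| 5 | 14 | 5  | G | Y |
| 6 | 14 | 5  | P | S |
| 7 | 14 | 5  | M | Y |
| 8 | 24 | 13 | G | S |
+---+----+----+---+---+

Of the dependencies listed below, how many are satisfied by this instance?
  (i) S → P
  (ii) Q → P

(i) S → P: S=S: rows 1, 2, 6, 8 → P takes values {24, 14} — violation — fails.
(ii) Q → P: every LHS value maps to a single RHS value — holds.
1 of the 2 dependencies holds.

1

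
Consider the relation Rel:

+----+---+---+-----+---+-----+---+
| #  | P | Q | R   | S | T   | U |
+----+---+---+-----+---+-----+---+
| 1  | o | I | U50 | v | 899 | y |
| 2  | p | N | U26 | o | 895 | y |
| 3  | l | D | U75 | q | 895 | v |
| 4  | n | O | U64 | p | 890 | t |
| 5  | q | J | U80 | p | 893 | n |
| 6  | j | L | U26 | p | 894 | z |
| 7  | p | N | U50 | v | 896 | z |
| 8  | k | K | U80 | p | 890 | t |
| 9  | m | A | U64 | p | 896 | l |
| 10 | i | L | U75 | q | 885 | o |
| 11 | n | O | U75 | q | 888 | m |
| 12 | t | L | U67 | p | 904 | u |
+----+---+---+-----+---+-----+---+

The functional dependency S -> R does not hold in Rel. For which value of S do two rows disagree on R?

p

S=v: rows 1, 7 → R = U50, U50 ✓
S=o: row 2 → R = U26 ✓
S=q: rows 3, 10, 11 → R = U75, U75, U75 ✓
S=p: rows 4, 5, 6, 8, 9, 12 → R takes values {U64, U80, U26, U67} — violation
The only S value with inconsistent R is S=p.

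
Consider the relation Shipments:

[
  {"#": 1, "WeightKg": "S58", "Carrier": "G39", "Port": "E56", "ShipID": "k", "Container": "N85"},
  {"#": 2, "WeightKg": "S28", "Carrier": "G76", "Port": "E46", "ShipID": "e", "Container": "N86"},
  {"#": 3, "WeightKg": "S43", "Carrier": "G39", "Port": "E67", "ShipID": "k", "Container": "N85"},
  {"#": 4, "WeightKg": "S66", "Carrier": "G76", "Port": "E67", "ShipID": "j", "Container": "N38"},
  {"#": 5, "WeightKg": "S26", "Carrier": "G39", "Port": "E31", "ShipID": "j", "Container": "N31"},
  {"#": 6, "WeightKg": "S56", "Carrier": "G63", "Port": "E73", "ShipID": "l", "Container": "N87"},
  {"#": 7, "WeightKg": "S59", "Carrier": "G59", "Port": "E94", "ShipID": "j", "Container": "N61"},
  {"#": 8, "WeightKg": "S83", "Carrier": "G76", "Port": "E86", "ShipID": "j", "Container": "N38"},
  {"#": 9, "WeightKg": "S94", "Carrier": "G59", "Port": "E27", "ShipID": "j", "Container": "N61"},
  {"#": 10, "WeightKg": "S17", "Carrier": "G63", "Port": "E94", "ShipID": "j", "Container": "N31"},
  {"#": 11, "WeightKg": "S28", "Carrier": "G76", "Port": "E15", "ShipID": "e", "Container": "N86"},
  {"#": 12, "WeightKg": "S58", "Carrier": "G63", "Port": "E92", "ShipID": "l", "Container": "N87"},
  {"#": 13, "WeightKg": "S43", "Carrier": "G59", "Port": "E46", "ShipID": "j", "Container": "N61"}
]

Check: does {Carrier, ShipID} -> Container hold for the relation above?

Yes

(Carrier=G39, ShipID=k): rows 1, 3 → Container = N85, N85 ✓
(Carrier=G76, ShipID=e): rows 2, 11 → Container = N86, N86 ✓
(Carrier=G76, ShipID=j): rows 4, 8 → Container = N38, N38 ✓
(Carrier=G39, ShipID=j): row 5 → Container = N31 ✓
(Carrier=G63, ShipID=l): rows 6, 12 → Container = N87, N87 ✓
(Carrier=G59, ShipID=j): rows 7, 9, 13 → Container = N61, N61, N61 ✓
(Carrier=G63, ShipID=j): row 10 → Container = N31 ✓
Every {Carrier, ShipID} value is associated with a single Container value, so {Carrier, ShipID} -> Container holds.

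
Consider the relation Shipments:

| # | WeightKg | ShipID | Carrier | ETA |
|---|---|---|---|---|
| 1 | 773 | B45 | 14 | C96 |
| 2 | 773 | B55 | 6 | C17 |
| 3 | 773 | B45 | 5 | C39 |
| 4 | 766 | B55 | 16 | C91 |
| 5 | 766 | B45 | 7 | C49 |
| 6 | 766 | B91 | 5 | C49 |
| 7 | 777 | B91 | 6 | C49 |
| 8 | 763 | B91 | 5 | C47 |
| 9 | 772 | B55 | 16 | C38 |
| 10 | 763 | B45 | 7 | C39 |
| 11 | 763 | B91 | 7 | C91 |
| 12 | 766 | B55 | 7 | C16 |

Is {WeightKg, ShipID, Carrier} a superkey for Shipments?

Yes

All 12 rows have distinct {WeightKg, ShipID, Carrier} values, so {WeightKg, ShipID, Carrier} → (all attributes) holds and {WeightKg, ShipID, Carrier} is a superkey.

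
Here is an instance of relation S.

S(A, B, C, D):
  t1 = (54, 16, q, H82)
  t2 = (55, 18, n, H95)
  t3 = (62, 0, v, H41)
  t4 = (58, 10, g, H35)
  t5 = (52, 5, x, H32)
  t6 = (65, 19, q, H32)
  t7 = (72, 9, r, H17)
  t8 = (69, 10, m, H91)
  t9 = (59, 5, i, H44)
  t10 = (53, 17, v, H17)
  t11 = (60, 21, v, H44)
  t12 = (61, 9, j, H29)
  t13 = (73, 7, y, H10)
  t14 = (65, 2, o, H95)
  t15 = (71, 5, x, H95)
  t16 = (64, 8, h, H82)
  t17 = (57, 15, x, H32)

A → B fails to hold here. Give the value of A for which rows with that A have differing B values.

A=54: row 1 → B = 16 ✓
A=55: row 2 → B = 18 ✓
A=62: row 3 → B = 0 ✓
A=58: row 4 → B = 10 ✓
A=52: row 5 → B = 5 ✓
A=65: rows 6, 14 → B takes values {19, 2} — violation
A=72: row 7 → B = 9 ✓
A=69: row 8 → B = 10 ✓
A=59: row 9 → B = 5 ✓
A=53: row 10 → B = 17 ✓
A=60: row 11 → B = 21 ✓
A=61: row 12 → B = 9 ✓
A=73: row 13 → B = 7 ✓
A=71: row 15 → B = 5 ✓
A=64: row 16 → B = 8 ✓
A=57: row 17 → B = 15 ✓
The only A value with inconsistent B is A=65.

65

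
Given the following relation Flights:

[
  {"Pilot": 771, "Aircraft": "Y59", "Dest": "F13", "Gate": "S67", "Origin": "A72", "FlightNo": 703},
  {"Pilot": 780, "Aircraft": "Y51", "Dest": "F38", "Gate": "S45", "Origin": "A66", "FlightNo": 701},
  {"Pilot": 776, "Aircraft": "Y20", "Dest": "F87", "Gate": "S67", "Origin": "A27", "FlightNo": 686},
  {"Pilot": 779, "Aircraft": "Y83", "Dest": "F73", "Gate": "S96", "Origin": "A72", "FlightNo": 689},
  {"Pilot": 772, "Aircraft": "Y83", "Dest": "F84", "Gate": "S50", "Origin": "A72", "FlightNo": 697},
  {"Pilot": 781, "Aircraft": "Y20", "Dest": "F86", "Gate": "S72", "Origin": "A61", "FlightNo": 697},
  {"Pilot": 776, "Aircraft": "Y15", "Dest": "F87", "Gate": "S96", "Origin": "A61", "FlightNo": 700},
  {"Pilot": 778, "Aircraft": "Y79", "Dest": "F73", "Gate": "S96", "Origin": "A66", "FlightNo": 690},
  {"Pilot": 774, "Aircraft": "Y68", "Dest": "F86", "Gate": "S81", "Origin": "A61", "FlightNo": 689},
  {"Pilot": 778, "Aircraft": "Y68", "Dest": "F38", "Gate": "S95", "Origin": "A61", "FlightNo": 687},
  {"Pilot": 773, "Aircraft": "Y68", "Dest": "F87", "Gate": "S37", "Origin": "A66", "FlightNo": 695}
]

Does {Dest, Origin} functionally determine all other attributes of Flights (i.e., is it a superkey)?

Two distinct rows share (Dest=F86, Origin=A61), so {Dest, Origin} does not determine every attribute — not a superkey.

No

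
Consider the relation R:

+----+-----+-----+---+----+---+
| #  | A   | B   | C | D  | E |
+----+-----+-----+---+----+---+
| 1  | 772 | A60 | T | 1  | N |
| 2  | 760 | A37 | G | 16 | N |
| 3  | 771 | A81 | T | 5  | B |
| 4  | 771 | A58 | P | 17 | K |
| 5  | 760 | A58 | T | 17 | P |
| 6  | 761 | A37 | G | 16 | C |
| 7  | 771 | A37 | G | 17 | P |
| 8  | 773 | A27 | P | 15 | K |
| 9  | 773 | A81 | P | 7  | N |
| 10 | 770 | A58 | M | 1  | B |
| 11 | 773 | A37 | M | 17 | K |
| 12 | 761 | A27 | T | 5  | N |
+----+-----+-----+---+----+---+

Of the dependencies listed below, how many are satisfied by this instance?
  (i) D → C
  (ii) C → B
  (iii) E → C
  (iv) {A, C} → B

0

(i) D → C: D=1: rows 1, 10 → C takes values {T, M} — violation; D=17: rows 4, 5, 7, 11 → C takes values {P, T, G, M} — violation — fails.
(ii) C → B: C=T: rows 1, 3, 5, 12 → B takes values {A60, A81, A58, A27} — violation; C=P: rows 4, 8, 9 → B takes values {A58, A27, A81} — violation; C=M: rows 10, 11 → B takes values {A58, A37} — violation — fails.
(iii) E → C: E=N: rows 1, 2, 9, 12 → C takes values {T, G, P} — violation; E=B: rows 3, 10 → C takes values {T, M} — violation; E=K: rows 4, 8, 11 → C takes values {P, M} — violation; E=P: rows 5, 7 → C takes values {T, G} — violation — fails.
(iv) {A, C} → B: (A=773, C=P): rows 8, 9 → B takes values {A27, A81} — violation — fails.
None of the 4 dependencies hold.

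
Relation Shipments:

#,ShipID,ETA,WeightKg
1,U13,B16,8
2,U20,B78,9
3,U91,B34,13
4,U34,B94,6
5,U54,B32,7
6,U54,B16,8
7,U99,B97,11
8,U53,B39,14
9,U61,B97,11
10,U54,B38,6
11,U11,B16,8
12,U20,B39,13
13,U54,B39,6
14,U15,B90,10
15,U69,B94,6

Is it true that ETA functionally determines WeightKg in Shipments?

ETA=B16: rows 1, 6, 11 → WeightKg = 8, 8, 8 ✓
ETA=B78: row 2 → WeightKg = 9 ✓
ETA=B34: row 3 → WeightKg = 13 ✓
ETA=B94: rows 4, 15 → WeightKg = 6, 6 ✓
ETA=B32: row 5 → WeightKg = 7 ✓
ETA=B97: rows 7, 9 → WeightKg = 11, 11 ✓
ETA=B39: rows 8, 12, 13 → WeightKg takes values {14, 13, 6} — violation
ETA=B38: row 10 → WeightKg = 6 ✓
ETA=B90: row 14 → WeightKg = 10 ✓
Two rows agree on ETA but differ on WeightKg, so ETA → WeightKg does not hold.

No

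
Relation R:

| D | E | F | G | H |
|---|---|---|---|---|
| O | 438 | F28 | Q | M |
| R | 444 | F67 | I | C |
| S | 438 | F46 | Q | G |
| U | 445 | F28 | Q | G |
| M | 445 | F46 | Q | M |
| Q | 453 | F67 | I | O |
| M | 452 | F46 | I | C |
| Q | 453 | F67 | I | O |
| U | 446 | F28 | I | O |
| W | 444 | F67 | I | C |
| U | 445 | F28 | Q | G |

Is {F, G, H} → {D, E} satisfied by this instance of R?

No

(F=F28, G=Q, H=M): 1 row → {D,E} = (O, 438) ✓
(F=F67, G=I, H=C): 2 rows → {D,E} takes values {(R, 444), (W, 444)} — violation
(F=F46, G=Q, H=G): 1 row → {D,E} = (S, 438) ✓
(F=F28, G=Q, H=G): 2 rows → {D,E} = (U, 445), (U, 445) ✓
(F=F46, G=Q, H=M): 1 row → {D,E} = (M, 445) ✓
(F=F67, G=I, H=O): 2 rows → {D,E} = (Q, 453), (Q, 453) ✓
(F=F46, G=I, H=C): 1 row → {D,E} = (M, 452) ✓
(F=F28, G=I, H=O): 1 row → {D,E} = (U, 446) ✓
Two rows agree on {F, G, H} but differ on {D, E}, so {F, G, H} → {D, E} does not hold.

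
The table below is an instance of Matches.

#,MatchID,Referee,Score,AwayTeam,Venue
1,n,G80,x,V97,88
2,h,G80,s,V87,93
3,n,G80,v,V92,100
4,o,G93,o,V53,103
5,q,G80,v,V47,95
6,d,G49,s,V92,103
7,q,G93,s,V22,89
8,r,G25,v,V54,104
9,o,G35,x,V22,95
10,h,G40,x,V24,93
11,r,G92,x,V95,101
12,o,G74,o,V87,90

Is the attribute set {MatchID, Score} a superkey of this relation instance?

Rows 4 and 12 have the same {MatchID, Score} value (MatchID=o, Score=o) but are distinct tuples, so {MatchID, Score} does not determine every attribute — not a superkey.

No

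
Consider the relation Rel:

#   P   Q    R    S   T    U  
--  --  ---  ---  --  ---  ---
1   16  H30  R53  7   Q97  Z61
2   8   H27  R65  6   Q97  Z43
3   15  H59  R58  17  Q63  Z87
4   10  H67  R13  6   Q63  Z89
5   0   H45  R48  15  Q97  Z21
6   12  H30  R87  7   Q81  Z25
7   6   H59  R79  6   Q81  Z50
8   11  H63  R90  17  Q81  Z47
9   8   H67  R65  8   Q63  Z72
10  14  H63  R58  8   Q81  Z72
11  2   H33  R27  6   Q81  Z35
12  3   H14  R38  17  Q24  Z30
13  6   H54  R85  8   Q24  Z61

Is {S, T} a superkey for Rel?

No

Rows 7 and 11 have the same {S, T} value (S=6, T=Q81) but are distinct tuples, so {S, T} does not determine every attribute — not a superkey.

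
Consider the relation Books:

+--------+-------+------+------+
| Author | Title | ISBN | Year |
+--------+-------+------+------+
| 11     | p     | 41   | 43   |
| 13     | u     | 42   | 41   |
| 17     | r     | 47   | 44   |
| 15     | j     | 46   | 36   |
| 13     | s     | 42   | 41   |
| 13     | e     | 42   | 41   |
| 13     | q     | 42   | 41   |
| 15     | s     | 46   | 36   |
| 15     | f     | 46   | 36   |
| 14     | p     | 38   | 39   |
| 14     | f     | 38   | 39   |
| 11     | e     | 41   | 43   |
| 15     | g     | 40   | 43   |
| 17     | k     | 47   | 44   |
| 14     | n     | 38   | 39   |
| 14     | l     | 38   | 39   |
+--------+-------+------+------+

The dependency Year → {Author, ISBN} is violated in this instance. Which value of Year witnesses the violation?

Year=43: 3 rows → {Author,ISBN} takes values {(11, 41), (15, 40)} — violation
Year=41: 4 rows → {Author,ISBN} = (13, 42), (13, 42), (13, 42), (13, 42) ✓
Year=44: 2 rows → {Author,ISBN} = (17, 47), (17, 47) ✓
Year=36: 3 rows → {Author,ISBN} = (15, 46), (15, 46), (15, 46) ✓
Year=39: 4 rows → {Author,ISBN} = (14, 38), (14, 38), (14, 38), (14, 38) ✓
The only Year value with inconsistent RHS is Year=43.

43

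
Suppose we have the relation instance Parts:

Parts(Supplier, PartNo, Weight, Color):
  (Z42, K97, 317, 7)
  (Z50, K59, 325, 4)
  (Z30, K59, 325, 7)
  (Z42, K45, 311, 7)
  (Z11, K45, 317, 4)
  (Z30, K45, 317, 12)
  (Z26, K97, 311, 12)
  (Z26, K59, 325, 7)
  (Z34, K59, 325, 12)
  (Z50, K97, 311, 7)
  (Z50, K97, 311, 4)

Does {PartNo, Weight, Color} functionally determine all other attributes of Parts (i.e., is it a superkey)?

No

Two distinct rows share (PartNo=K59, Weight=325, Color=7), so {PartNo, Weight, Color} does not determine every attribute — not a superkey.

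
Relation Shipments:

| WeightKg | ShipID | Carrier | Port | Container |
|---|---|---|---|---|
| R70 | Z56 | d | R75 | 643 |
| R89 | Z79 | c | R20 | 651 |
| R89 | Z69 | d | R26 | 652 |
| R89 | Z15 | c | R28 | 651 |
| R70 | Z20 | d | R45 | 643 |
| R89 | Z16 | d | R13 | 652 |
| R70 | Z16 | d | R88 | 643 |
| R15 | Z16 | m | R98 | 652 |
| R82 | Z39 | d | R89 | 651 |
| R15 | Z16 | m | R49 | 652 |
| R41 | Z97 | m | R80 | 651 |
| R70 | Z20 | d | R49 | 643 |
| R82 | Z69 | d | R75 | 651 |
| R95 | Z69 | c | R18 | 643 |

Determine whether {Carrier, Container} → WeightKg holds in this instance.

Yes

(Carrier=d, Container=643): 4 rows → WeightKg = R70, R70, R70, R70 ✓
(Carrier=c, Container=651): 2 rows → WeightKg = R89, R89 ✓
(Carrier=d, Container=652): 2 rows → WeightKg = R89, R89 ✓
(Carrier=m, Container=652): 2 rows → WeightKg = R15, R15 ✓
(Carrier=d, Container=651): 2 rows → WeightKg = R82, R82 ✓
(Carrier=m, Container=651): 1 row → WeightKg = R41 ✓
(Carrier=c, Container=643): 1 row → WeightKg = R95 ✓
Every {Carrier, Container} value is associated with a single WeightKg value, so {Carrier, Container} → WeightKg holds.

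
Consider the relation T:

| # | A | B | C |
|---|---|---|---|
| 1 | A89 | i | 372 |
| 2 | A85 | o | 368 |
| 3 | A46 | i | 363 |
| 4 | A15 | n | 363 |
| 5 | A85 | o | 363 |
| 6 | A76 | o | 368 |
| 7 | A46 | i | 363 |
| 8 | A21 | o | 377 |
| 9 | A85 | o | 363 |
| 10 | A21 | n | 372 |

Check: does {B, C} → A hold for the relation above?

No

(B=i, C=372): row 1 → A = A89 ✓
(B=o, C=368): rows 2, 6 → A takes values {A85, A76} — violation
(B=i, C=363): rows 3, 7 → A = A46, A46 ✓
(B=n, C=363): row 4 → A = A15 ✓
(B=o, C=363): rows 5, 9 → A = A85, A85 ✓
(B=o, C=377): row 8 → A = A21 ✓
(B=n, C=372): row 10 → A = A21 ✓
Two rows agree on {B, C} but differ on A, so {B, C} → A does not hold.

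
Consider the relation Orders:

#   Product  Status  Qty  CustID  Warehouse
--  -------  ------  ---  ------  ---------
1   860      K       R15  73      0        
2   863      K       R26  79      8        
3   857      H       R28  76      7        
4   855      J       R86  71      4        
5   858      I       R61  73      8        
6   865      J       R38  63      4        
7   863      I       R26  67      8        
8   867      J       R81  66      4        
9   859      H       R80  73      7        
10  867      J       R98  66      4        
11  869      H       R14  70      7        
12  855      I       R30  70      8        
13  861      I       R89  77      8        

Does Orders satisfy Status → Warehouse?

No

Status=K: rows 1, 2 → Warehouse takes values {0, 8} — violation
Status=H: rows 3, 9, 11 → Warehouse = 7, 7, 7 ✓
Status=J: rows 4, 6, 8, 10 → Warehouse = 4, 4, 4, 4 ✓
Status=I: rows 5, 7, 12, 13 → Warehouse = 8, 8, 8, 8 ✓
Two rows agree on Status but differ on Warehouse, so Status → Warehouse does not hold.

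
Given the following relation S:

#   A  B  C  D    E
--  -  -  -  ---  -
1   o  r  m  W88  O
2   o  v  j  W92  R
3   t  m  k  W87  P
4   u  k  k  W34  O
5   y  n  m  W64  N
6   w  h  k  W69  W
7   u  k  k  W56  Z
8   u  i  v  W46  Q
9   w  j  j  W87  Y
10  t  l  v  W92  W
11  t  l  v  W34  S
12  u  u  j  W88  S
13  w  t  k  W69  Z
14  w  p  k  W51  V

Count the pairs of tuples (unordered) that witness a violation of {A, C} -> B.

3

(A=u, C=k): all 2 rows agree on B — 0 pairs.
(A=w, C=k): violating pairs (6,13), (6,14), (13,14) — 3 pairs.
(A=t, C=v): all 2 rows agree on B — 0 pairs.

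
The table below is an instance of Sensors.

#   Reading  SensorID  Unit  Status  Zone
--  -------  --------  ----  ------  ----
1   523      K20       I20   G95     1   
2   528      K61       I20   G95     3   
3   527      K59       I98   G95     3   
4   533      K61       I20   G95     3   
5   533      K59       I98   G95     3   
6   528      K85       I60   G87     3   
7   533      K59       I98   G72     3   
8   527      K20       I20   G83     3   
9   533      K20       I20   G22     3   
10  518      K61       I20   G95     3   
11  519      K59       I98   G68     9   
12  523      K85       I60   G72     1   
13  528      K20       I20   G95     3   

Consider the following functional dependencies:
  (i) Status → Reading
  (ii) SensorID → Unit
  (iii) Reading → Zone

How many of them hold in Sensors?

(i) Status → Reading: Status=G95: rows 1, 2, 3, 4, 5, 10, 13 → Reading takes values {523, 528, 527, 533, 518} — violation; Status=G72: rows 7, 12 → Reading takes values {533, 523} — violation — fails.
(ii) SensorID → Unit: every LHS value maps to a single RHS value — holds.
(iii) Reading → Zone: every LHS value maps to a single RHS value — holds.
2 of the 3 dependencies hold.

2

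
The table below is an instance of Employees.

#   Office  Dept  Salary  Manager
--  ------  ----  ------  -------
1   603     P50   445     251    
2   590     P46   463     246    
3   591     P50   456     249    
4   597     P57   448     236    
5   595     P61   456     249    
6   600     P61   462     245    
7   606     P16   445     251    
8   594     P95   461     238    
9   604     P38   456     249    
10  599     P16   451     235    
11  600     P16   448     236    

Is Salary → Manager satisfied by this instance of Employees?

Yes

Salary=445: rows 1, 7 → Manager = 251, 251 ✓
Salary=463: row 2 → Manager = 246 ✓
Salary=456: rows 3, 5, 9 → Manager = 249, 249, 249 ✓
Salary=448: rows 4, 11 → Manager = 236, 236 ✓
Salary=462: row 6 → Manager = 245 ✓
Salary=461: row 8 → Manager = 238 ✓
Salary=451: row 10 → Manager = 235 ✓
Every Salary value is associated with a single Manager value, so Salary → Manager holds.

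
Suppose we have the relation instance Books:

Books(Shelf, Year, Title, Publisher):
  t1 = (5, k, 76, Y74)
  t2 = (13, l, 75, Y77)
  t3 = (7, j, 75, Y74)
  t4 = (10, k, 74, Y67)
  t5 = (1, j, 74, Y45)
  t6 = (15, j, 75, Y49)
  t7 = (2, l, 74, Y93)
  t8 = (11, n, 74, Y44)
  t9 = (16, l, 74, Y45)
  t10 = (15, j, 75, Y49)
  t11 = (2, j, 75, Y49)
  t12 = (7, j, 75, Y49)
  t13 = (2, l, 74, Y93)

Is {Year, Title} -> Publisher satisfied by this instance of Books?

No

(Year=k, Title=76): row 1 → Publisher = Y74 ✓
(Year=l, Title=75): row 2 → Publisher = Y77 ✓
(Year=j, Title=75): rows 3, 6, 10, 11, 12 → Publisher takes values {Y74, Y49} — violation
(Year=k, Title=74): row 4 → Publisher = Y67 ✓
(Year=j, Title=74): row 5 → Publisher = Y45 ✓
(Year=l, Title=74): rows 7, 9, 13 → Publisher takes values {Y93, Y45} — violation
(Year=n, Title=74): row 8 → Publisher = Y44 ✓
Two rows agree on {Year, Title} but differ on Publisher, so {Year, Title} -> Publisher does not hold.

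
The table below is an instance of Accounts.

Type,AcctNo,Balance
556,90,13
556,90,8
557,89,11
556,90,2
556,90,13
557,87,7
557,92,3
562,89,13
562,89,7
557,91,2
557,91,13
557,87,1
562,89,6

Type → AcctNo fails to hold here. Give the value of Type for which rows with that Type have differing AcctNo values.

Type=556: 4 rows → AcctNo = 90, 90, 90, 90 ✓
Type=557: 6 rows → AcctNo takes values {89, 87, 92, 91} — violation
Type=562: 3 rows → AcctNo = 89, 89, 89 ✓
The only Type value with inconsistent AcctNo is Type=557.

557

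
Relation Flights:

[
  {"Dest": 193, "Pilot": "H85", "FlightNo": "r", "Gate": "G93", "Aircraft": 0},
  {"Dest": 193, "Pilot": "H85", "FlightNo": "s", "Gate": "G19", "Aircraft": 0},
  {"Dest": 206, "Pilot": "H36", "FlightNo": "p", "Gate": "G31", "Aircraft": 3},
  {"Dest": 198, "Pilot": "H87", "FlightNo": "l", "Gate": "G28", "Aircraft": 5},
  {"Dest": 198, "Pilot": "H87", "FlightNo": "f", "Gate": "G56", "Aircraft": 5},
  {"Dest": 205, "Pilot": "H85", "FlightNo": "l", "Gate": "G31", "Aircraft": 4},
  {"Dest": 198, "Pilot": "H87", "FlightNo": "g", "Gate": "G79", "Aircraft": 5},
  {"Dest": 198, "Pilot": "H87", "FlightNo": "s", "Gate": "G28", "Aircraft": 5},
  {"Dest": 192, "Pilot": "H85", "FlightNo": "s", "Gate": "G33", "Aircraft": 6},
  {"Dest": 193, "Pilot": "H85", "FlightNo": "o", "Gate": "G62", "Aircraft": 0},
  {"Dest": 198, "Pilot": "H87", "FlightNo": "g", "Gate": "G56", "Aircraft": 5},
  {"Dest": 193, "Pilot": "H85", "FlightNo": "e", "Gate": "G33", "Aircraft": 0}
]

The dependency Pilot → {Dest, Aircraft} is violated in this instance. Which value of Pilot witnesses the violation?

H85

Pilot=H85: 6 rows → {Dest,Aircraft} takes values {(193, 0), (205, 4), (192, 6)} — violation
Pilot=H36: 1 row → {Dest,Aircraft} = (206, 3) ✓
Pilot=H87: 5 rows → {Dest,Aircraft} = (198, 5), (198, 5), (198, 5), (198, 5), (198, 5) ✓
The only Pilot value with inconsistent RHS is Pilot=H85.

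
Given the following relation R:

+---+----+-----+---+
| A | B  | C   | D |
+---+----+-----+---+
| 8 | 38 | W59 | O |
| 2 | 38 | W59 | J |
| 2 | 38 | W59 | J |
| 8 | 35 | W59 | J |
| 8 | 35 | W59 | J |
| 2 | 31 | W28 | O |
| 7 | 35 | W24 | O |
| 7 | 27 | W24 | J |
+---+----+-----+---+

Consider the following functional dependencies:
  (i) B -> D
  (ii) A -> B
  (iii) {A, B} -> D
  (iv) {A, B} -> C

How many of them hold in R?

(i) B -> D: B=38: 3 rows → D takes values {O, J} — violation; B=35: 3 rows → D takes values {J, O} — violation — fails.
(ii) A -> B: A=8: 3 rows → B takes values {38, 35} — violation; A=2: 3 rows → B takes values {38, 31} — violation; A=7: 2 rows → B takes values {35, 27} — violation — fails.
(iii) {A, B} -> D: every LHS value maps to a single RHS value — holds.
(iv) {A, B} -> C: every LHS value maps to a single RHS value — holds.
2 of the 4 dependencies hold.

2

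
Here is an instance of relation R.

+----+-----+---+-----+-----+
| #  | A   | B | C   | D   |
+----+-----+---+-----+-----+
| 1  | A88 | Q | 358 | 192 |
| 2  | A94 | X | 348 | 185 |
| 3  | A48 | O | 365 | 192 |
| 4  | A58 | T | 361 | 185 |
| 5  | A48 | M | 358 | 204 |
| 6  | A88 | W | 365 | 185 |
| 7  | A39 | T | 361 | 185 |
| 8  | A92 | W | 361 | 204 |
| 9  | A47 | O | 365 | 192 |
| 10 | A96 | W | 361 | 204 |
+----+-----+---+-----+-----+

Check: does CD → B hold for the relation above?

Yes

(C=358, D=192): row 1 → B = Q ✓
(C=348, D=185): row 2 → B = X ✓
(C=365, D=192): rows 3, 9 → B = O, O ✓
(C=361, D=185): rows 4, 7 → B = T, T ✓
(C=358, D=204): row 5 → B = M ✓
(C=365, D=185): row 6 → B = W ✓
(C=361, D=204): rows 8, 10 → B = W, W ✓
Every CD value is associated with a single B value, so CD → B holds.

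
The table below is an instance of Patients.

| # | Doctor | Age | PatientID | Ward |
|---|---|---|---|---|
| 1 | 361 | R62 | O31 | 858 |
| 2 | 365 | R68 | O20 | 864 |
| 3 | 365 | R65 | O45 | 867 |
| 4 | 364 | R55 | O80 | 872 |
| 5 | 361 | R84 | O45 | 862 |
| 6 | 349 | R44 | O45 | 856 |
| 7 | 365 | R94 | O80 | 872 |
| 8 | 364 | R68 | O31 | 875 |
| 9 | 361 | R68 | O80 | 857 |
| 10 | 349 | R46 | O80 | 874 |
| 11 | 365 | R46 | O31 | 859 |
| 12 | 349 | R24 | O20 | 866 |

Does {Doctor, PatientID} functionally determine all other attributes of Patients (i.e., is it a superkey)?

All 12 rows have distinct {Doctor, PatientID} values, so {Doctor, PatientID} → (all attributes) holds and {Doctor, PatientID} is a superkey.

Yes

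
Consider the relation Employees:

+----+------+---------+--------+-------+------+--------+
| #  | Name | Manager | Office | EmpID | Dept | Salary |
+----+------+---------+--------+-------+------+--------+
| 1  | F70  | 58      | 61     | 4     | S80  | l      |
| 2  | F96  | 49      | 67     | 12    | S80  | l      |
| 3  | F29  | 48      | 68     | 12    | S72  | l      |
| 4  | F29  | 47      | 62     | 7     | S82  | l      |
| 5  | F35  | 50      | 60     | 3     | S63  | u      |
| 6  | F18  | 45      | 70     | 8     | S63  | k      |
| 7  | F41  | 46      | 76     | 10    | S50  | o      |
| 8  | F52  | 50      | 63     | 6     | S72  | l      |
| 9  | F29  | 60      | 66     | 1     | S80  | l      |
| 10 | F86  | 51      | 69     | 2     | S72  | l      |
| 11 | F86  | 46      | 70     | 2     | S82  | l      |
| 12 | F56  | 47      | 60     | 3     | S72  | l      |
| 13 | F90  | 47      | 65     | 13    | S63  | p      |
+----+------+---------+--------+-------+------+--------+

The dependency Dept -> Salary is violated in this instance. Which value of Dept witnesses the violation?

S63

Dept=S80: rows 1, 2, 9 → Salary = l, l, l ✓
Dept=S72: rows 3, 8, 10, 12 → Salary = l, l, l, l ✓
Dept=S82: rows 4, 11 → Salary = l, l ✓
Dept=S63: rows 5, 6, 13 → Salary takes values {u, k, p} — violation
Dept=S50: row 7 → Salary = o ✓
The only Dept value with inconsistent Salary is Dept=S63.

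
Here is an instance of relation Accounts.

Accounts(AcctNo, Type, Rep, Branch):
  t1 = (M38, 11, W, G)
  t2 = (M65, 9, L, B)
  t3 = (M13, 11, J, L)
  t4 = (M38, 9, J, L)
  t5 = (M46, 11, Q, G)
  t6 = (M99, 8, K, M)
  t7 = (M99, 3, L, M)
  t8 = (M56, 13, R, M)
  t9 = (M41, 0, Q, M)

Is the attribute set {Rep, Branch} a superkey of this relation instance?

No

Rows 3 and 4 have the same {Rep, Branch} value (Rep=J, Branch=L) but are distinct tuples, so {Rep, Branch} does not determine every attribute — not a superkey.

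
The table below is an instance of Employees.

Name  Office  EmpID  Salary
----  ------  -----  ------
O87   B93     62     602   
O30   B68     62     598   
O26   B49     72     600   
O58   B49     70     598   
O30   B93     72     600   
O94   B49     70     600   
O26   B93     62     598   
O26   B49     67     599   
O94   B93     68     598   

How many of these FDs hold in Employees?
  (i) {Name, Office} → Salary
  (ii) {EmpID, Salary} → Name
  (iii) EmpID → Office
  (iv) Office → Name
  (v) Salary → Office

0

(i) {Name, Office} → Salary: (Name=O26, Office=B49): 2 rows → Salary takes values {600, 599} — violation — fails.
(ii) {EmpID, Salary} → Name: (EmpID=62, Salary=598): 2 rows → Name takes values {O30, O26} — violation; (EmpID=72, Salary=600): 2 rows → Name takes values {O26, O30} — violation — fails.
(iii) EmpID → Office: EmpID=62: 3 rows → Office takes values {B93, B68} — violation; EmpID=72: 2 rows → Office takes values {B49, B93} — violation — fails.
(iv) Office → Name: Office=B93: 4 rows → Name takes values {O87, O30, O26, O94} — violation; Office=B49: 4 rows → Name takes values {O26, O58, O94} — violation — fails.
(v) Salary → Office: Salary=598: 4 rows → Office takes values {B68, B49, B93} — violation; Salary=600: 3 rows → Office takes values {B49, B93} — violation — fails.
None of the 5 dependencies hold.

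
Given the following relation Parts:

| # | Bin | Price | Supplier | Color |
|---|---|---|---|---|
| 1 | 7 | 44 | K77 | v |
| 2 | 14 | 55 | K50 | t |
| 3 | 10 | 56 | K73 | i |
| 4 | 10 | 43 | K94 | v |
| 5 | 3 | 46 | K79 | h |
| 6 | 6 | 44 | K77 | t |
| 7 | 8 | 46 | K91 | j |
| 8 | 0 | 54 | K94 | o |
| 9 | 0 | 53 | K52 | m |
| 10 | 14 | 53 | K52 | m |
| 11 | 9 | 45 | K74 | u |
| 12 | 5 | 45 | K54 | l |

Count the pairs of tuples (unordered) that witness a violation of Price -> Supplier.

Price=44: all 2 rows agree on Supplier — 0 pairs.
Price=46: violating pairs (5,7) — 1 pair.
Price=53: all 2 rows agree on Supplier — 0 pairs.
Price=45: violating pairs (11,12) — 1 pair.

2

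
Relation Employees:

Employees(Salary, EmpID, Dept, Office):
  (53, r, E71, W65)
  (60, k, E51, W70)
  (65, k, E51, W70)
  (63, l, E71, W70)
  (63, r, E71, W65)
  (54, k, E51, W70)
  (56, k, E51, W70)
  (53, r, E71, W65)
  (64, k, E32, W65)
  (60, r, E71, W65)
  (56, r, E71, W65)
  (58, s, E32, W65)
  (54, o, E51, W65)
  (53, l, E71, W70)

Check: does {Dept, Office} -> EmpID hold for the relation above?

(Dept=E71, Office=W65): 5 rows → EmpID = r, r, r, r, r ✓
(Dept=E51, Office=W70): 4 rows → EmpID = k, k, k, k ✓
(Dept=E71, Office=W70): 2 rows → EmpID = l, l ✓
(Dept=E32, Office=W65): 2 rows → EmpID takes values {k, s} — violation
(Dept=E51, Office=W65): 1 row → EmpID = o ✓
Two rows agree on {Dept, Office} but differ on EmpID, so {Dept, Office} -> EmpID does not hold.

No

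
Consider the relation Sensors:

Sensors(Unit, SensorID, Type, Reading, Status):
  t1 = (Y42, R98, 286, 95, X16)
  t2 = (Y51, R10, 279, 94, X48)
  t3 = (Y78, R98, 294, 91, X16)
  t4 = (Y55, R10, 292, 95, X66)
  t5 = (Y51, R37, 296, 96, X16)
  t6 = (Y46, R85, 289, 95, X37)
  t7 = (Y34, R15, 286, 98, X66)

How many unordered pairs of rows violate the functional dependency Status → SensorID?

3

Status=X16: violating pairs (1,5), (3,5) — 2 pairs.
Status=X66: violating pairs (4,7) — 1 pair.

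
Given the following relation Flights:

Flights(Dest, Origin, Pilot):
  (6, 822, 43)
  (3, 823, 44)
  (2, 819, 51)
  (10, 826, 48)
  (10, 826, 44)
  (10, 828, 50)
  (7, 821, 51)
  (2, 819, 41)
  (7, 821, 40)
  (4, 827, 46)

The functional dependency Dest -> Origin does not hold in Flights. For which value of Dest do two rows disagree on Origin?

Dest=6: 1 row → Origin = 822 ✓
Dest=3: 1 row → Origin = 823 ✓
Dest=2: 2 rows → Origin = 819, 819 ✓
Dest=10: 3 rows → Origin takes values {826, 828} — violation
Dest=7: 2 rows → Origin = 821, 821 ✓
Dest=4: 1 row → Origin = 827 ✓
The only Dest value with inconsistent Origin is Dest=10.

10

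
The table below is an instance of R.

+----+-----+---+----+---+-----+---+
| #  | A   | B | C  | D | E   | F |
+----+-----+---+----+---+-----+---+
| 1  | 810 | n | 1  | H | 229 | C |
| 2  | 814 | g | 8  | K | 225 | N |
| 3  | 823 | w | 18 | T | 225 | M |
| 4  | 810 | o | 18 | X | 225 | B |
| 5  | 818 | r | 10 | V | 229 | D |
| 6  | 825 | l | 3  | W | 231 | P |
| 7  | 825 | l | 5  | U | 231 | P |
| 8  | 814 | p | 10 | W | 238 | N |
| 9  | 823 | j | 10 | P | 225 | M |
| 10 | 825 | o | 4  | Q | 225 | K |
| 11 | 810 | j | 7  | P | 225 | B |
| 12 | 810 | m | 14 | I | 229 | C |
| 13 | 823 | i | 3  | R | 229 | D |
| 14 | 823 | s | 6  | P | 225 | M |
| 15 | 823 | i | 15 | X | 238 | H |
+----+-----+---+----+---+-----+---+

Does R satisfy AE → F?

(A=810, E=229): rows 1, 12 → F = C, C ✓
(A=814, E=225): row 2 → F = N ✓
(A=823, E=225): rows 3, 9, 14 → F = M, M, M ✓
(A=810, E=225): rows 4, 11 → F = B, B ✓
(A=818, E=229): row 5 → F = D ✓
(A=825, E=231): rows 6, 7 → F = P, P ✓
(A=814, E=238): row 8 → F = N ✓
(A=825, E=225): row 10 → F = K ✓
(A=823, E=229): row 13 → F = D ✓
(A=823, E=238): row 15 → F = H ✓
Every AE value is associated with a single F value, so AE → F holds.

Yes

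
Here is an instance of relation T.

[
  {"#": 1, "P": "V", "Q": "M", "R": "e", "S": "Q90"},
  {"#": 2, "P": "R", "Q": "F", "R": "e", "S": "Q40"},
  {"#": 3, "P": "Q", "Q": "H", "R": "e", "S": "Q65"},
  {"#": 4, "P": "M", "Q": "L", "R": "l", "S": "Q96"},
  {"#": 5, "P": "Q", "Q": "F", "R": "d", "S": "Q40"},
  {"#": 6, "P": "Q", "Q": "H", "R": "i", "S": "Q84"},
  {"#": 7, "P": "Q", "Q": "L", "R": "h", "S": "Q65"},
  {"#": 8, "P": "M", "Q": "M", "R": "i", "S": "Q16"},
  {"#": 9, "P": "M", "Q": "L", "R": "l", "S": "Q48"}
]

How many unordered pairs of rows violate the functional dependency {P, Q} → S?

2

(P=Q, Q=H): violating pairs (3,6) — 1 pair.
(P=M, Q=L): violating pairs (4,9) — 1 pair.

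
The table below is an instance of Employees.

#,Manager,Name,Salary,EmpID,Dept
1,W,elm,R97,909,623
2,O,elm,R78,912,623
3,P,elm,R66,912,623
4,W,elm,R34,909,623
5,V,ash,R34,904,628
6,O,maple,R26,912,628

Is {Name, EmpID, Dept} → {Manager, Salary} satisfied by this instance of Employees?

(Name=elm, EmpID=909, Dept=623): rows 1, 4 → {Manager,Salary} takes values {(W, R97), (W, R34)} — violation
(Name=elm, EmpID=912, Dept=623): rows 2, 3 → {Manager,Salary} takes values {(O, R78), (P, R66)} — violation
(Name=ash, EmpID=904, Dept=628): row 5 → {Manager,Salary} = (V, R34) ✓
(Name=maple, EmpID=912, Dept=628): row 6 → {Manager,Salary} = (O, R26) ✓
Two rows agree on {Name, EmpID, Dept} but differ on {Manager, Salary}, so {Name, EmpID, Dept} → {Manager, Salary} does not hold.

No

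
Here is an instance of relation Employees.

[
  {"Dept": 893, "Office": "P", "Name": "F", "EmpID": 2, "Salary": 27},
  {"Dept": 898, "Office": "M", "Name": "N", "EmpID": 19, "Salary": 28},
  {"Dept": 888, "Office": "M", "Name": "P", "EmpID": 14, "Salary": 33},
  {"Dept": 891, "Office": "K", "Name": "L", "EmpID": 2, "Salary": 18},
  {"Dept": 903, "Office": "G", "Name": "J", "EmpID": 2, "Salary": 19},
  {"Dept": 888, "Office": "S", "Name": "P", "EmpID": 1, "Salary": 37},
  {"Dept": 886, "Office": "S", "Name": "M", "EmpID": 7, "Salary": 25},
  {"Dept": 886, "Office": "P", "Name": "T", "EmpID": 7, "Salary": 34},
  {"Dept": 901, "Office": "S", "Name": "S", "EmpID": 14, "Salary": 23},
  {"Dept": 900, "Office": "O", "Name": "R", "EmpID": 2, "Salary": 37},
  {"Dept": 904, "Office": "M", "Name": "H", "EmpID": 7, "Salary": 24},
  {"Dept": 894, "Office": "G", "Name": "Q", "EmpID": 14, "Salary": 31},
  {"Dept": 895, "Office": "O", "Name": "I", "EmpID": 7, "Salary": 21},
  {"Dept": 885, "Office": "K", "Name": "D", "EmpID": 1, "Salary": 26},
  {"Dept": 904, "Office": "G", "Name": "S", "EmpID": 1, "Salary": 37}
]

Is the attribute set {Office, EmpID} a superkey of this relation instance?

All 15 rows have distinct {Office, EmpID} values, so {Office, EmpID} → (all attributes) holds and {Office, EmpID} is a superkey.

Yes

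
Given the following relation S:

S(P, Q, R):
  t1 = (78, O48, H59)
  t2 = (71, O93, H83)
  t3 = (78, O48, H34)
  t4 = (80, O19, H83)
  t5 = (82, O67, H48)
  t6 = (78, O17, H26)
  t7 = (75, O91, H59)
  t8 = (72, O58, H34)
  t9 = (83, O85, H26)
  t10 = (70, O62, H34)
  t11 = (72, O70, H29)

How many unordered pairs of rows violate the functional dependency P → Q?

3

P=78: violating pairs (1,6), (3,6) — 2 pairs.
P=72: violating pairs (8,11) — 1 pair.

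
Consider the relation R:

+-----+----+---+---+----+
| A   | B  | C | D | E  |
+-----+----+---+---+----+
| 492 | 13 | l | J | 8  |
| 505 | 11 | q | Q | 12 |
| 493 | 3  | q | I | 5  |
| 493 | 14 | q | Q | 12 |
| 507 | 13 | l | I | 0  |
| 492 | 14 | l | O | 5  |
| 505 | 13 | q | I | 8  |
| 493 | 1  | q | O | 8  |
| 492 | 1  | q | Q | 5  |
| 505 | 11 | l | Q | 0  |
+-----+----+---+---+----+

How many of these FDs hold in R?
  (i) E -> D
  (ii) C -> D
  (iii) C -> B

(i) E -> D: E=8: 3 rows → D takes values {J, I, O} — violation; E=5: 3 rows → D takes values {I, O, Q} — violation; E=0: 2 rows → D takes values {I, Q} — violation — fails.
(ii) C -> D: C=l: 4 rows → D takes values {J, I, O, Q} — violation; C=q: 6 rows → D takes values {Q, I, O} — violation — fails.
(iii) C -> B: C=l: 4 rows → B takes values {13, 14, 11} — violation; C=q: 6 rows → B takes values {11, 3, 14, 13, 1} — violation — fails.
None of the 3 dependencies hold.

0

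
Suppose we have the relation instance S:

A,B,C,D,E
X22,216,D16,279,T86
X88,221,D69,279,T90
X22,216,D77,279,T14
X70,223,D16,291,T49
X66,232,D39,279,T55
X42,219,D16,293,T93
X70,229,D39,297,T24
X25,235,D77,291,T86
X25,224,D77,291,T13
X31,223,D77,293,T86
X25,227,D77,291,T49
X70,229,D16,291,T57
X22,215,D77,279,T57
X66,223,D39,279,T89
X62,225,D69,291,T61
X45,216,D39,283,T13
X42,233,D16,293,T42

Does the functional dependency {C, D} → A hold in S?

Yes

(C=D16, D=279): 1 row → A = X22 ✓
(C=D69, D=279): 1 row → A = X88 ✓
(C=D77, D=279): 2 rows → A = X22, X22 ✓
(C=D16, D=291): 2 rows → A = X70, X70 ✓
(C=D39, D=279): 2 rows → A = X66, X66 ✓
(C=D16, D=293): 2 rows → A = X42, X42 ✓
(C=D39, D=297): 1 row → A = X70 ✓
(C=D77, D=291): 3 rows → A = X25, X25, X25 ✓
(C=D77, D=293): 1 row → A = X31 ✓
(C=D69, D=291): 1 row → A = X62 ✓
(C=D39, D=283): 1 row → A = X45 ✓
Every {C, D} value is associated with a single A value, so {C, D} → A holds.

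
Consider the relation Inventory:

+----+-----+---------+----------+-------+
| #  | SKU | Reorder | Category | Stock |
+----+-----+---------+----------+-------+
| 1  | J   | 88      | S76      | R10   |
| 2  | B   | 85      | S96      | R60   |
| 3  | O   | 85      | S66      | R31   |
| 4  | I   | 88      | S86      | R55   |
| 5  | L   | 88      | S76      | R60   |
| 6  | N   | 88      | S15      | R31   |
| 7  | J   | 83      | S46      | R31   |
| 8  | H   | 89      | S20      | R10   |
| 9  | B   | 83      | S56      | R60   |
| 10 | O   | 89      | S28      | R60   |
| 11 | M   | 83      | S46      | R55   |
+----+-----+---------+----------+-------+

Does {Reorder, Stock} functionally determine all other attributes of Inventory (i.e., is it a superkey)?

All 11 rows have distinct {Reorder, Stock} values, so {Reorder, Stock} → (all attributes) holds and {Reorder, Stock} is a superkey.

Yes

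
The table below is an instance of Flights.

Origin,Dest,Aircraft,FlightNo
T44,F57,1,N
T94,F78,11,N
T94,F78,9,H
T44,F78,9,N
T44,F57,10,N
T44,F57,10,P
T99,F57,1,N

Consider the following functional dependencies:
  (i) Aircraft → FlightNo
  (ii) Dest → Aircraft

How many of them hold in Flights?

(i) Aircraft → FlightNo: Aircraft=9: 2 rows → FlightNo takes values {H, N} — violation; Aircraft=10: 2 rows → FlightNo takes values {N, P} — violation — fails.
(ii) Dest → Aircraft: Dest=F57: 4 rows → Aircraft takes values {1, 10} — violation; Dest=F78: 3 rows → Aircraft takes values {11, 9} — violation — fails.
None of the 2 dependencies hold.

0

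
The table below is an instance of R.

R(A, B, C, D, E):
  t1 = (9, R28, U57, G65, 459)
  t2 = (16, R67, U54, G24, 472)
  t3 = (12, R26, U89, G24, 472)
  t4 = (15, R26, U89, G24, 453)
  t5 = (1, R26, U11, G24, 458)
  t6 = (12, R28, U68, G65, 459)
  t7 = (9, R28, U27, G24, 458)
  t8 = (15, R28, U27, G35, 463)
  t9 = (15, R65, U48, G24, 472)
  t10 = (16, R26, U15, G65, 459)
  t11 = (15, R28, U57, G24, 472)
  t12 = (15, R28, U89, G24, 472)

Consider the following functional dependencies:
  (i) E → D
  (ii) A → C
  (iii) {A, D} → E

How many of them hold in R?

(i) E → D: every LHS value maps to a single RHS value — holds.
(ii) A → C: A=9: rows 1, 7 → C takes values {U57, U27} — violation; A=16: rows 2, 10 → C takes values {U54, U15} — violation; A=12: rows 3, 6 → C takes values {U89, U68} — violation; A=15: rows 4, 8, 9, 11, 12 → C takes values {U89, U27, U48, U57} — violation — fails.
(iii) {A, D} → E: (A=15, D=G24): rows 4, 9, 11, 12 → E takes values {453, 472} — violation — fails.
1 of the 3 dependencies holds.

1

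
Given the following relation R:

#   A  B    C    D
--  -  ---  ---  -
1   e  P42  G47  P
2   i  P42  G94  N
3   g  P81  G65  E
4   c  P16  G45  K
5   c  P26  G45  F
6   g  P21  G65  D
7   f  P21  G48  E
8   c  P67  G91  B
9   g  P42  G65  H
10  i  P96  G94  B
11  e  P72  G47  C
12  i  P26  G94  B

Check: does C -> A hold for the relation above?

C=G47: rows 1, 11 → A = e, e ✓
C=G94: rows 2, 10, 12 → A = i, i, i ✓
C=G65: rows 3, 6, 9 → A = g, g, g ✓
C=G45: rows 4, 5 → A = c, c ✓
C=G48: row 7 → A = f ✓
C=G91: row 8 → A = c ✓
Every C value is associated with a single A value, so C -> A holds.

Yes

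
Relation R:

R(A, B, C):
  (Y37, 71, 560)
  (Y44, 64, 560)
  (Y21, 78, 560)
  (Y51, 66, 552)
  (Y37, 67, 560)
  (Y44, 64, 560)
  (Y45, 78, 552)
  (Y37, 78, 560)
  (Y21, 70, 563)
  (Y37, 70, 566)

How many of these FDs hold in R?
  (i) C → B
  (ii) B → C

(i) C → B: C=560: 6 rows → B takes values {71, 64, 78, 67} — violation; C=552: 2 rows → B takes values {66, 78} — violation — fails.
(ii) B → C: B=78: 3 rows → C takes values {560, 552} — violation; B=70: 2 rows → C takes values {563, 566} — violation — fails.
None of the 2 dependencies hold.

0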